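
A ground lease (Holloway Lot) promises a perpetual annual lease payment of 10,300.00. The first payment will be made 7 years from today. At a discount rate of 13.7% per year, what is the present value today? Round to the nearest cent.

34797.97

Value at end of year 6: C / r = 10,300.00 / 0.137 = 75,182.4818
Discount to today: PV = 75,182.4818 / (1 + 0.137)^6 = 75,182.4818 / 2.160542 = 34,797.97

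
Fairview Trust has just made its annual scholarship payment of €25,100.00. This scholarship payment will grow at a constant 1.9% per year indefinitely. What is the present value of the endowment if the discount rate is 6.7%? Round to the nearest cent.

€532852.08

D₁ = D₀ × (1 + g) = €25,100.00 × 1.019 = €25,576.9000
Growing perpetuity: P = D₁ / (r − g) = €25,576.9000 / (0.067 − 0.019) = €532,852.08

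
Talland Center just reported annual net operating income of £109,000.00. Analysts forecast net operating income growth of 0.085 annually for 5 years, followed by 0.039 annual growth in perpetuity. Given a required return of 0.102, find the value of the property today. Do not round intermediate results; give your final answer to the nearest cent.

£2183481.84

D_1 = 118265.00000
D_2 = 128317.52500
D_3 = 139224.51463
D_4 = 151058.59837
D_5 = 163898.57923
Terminal value at year 5: TV = D_5×(1+g_2)/(r−g_2) = 170290.62382/0.063 = 2703025.77491
P_0 = D_1/(1+r)^1 + D_2/(1+r)^2 + D_3/(1+r)^3 + D_4/(1+r)^4 + D_5/(1+r)^5 + TV/(1+r)^5
    = 107318.51180 + 105662.96307 + 104032.95365 + 102428.08958 + 100847.98293 + 1663191.33758 = 2183481.83861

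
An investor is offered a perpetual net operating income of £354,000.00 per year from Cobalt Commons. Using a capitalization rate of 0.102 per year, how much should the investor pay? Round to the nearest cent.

£3470588.24

Level perpetuity: PV = C / r = £354,000.00 / 0.102 = £3,470,588.24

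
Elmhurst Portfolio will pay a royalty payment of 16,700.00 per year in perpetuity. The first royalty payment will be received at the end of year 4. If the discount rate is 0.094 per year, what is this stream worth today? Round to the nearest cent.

135686.50

Value at end of year 3: C / r = 16,700.00 / 0.094 = 177,659.5745
Discount to today: PV = 177,659.5745 / (1 + 0.094)^3 = 177,659.5745 / 1.309339 = 135,686.50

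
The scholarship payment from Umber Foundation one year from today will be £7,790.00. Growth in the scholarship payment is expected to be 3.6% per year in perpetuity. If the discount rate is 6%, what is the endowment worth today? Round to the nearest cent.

£324583.33

Growing perpetuity: P = D₁ / (r − g) = £7,790.0000 / (0.06 − 0.036) = £324,583.33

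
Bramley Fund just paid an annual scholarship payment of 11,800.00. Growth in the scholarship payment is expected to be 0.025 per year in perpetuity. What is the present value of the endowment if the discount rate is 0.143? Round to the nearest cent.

D₁ = D₀ × (1 + g) = 11,800.00 × 1.025 = 12,095.0000
Growing perpetuity: P = D₁ / (r − g) = 12,095.0000 / (0.143 − 0.025) = 102,500.00

102500.00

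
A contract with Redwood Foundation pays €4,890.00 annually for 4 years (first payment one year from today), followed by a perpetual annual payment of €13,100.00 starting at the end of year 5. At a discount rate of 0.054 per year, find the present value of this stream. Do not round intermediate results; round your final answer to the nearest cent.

€213748.82

PV of 4-year annuity: €4,890.00 × [1 − (1+0.054)^−4] / 0.054 = 17179.78825
Perpetuity value at year 4: €13,100.00 / 0.054 = 242592.59259
PV of perpetuity: 242592.59259 / (1+0.054)^4 = 196569.02898
Total PV = 17179.78825 + 196569.02898 = 213748.81723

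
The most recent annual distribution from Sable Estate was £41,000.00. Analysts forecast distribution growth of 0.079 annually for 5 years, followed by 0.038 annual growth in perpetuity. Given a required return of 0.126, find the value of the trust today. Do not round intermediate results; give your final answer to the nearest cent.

£571477.51

D_1 = 44239.00000
D_2 = 47733.88100
D_3 = 51504.85760
D_4 = 55573.74135
D_5 = 59964.06692
Terminal value at year 5: TV = D_5×(1+g_2)/(r−g_2) = 62242.70146/0.088 = 707303.42567
P_0 = D_1/(1+r)^1 + D_2/(1+r)^2 + D_3/(1+r)^3 + D_4/(1+r)^4 + D_5/(1+r)^5 + TV/(1+r)^5
    = 39288.63233 + 37648.69830 + 36077.21622 + 34571.32886 + 33128.29826 + 390763.33631 = 571477.51027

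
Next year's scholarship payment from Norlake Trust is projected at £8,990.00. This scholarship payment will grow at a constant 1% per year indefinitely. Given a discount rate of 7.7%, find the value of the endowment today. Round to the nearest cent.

£134179.10

Growing perpetuity: P = D₁ / (r − g) = £8,990.0000 / (0.077 − 0.01) = £134,179.10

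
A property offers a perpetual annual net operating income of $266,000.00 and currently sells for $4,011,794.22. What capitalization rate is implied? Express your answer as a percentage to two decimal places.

P = C/r ⇒ r = C/P = $266,000.00/$4,011,794.22 = 0.066304

6.63%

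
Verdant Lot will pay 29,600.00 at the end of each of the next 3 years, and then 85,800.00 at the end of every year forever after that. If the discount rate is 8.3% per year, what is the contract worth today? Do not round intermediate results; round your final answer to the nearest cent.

PV of 3-year annuity: 29,600.00 × [1 − (1+0.083)^−3] / 0.083 = 75871.02156
Perpetuity value at year 3: 85,800.00 / 0.083 = 1033734.93976
PV of perpetuity: 1033734.93976 / (1+0.083)^3 = 813811.50563
Total PV = 75871.02156 + 813811.50563 = 889682.52719

889682.53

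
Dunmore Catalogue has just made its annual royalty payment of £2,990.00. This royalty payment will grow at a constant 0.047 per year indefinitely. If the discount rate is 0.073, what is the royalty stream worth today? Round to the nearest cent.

D₁ = D₀ × (1 + g) = £2,990.00 × 1.047 = £3,130.5300
Growing perpetuity: P = D₁ / (r − g) = £3,130.5300 / (0.073 − 0.047) = £120,405.00

£120405.00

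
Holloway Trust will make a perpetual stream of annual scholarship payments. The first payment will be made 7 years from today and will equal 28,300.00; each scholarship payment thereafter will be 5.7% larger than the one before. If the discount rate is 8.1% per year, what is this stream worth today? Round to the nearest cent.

738960.17

Value at end of year 6: C₁ / (r − g) = 28,300.00 / (0.081 − 0.057) = 1,179,166.6667
Discount to today: PV = 1,179,166.6667 / (1 + 0.081)^6 = 1,179,166.6667 / 1.595711 = 738,960.17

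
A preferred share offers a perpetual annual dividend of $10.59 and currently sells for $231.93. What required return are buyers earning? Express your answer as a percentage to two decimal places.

P = C/r ⇒ r = C/P = $10.59/$231.93 = 0.045660

4.57%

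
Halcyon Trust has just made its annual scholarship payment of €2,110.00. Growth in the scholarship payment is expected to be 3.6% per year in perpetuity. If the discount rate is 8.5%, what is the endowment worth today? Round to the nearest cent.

D₁ = D₀ × (1 + g) = €2,110.00 × 1.036 = €2,185.9600
Growing perpetuity: P = D₁ / (r − g) = €2,185.9600 / (0.085 − 0.036) = €44,611.43

€44611.43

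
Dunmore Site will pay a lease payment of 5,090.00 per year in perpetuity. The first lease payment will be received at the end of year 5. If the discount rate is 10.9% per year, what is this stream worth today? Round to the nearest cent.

30872.02

Value at end of year 4: C / r = 5,090.00 / 0.109 = 46,697.2477
Discount to today: PV = 46,697.2477 / (1 + 0.109)^4 = 46,697.2477 / 1.512607 = 30,872.02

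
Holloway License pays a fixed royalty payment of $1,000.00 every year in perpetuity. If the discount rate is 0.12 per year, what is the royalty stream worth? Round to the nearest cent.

$8333.33

Level perpetuity: PV = C / r = $1,000.00 / 0.12 = $8,333.33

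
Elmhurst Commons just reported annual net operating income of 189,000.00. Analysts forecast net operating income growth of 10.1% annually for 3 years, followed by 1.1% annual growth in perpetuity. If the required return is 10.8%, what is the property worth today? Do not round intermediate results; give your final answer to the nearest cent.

2492652.45

D_1 = 208089.00000
D_2 = 229105.98900
D_3 = 252245.69389
Terminal value at year 3: TV = D_3×(1+g_2)/(r−g_2) = 255020.39652/0.097 = 2629076.25280
P_0 = D_1/(1+r)^1 + D_2/(1+r)^2 + D_3/(1+r)^3 + TV/(1+r)^3
    = 187805.95668 + 186619.45695 + 185440.45316 + 1932786.57884 = 2492652.44564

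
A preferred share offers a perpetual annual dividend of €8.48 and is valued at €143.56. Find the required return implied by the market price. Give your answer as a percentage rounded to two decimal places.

P = C/r ⇒ r = C/P = €8.48/€143.56 = 0.059069

5.91%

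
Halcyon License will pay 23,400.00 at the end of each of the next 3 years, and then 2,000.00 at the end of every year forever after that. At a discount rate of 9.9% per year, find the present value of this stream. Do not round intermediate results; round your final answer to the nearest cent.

73514.48

PV of 3-year annuity: 23,400.00 × [1 − (1+0.099)^−3] / 0.099 = 58294.93742
Perpetuity value at year 3: 2,000.00 / 0.099 = 20202.02020
PV of perpetuity: 20202.02020 / (1+0.099)^3 = 15219.54692
Total PV = 58294.93742 + 15219.54692 = 73514.48434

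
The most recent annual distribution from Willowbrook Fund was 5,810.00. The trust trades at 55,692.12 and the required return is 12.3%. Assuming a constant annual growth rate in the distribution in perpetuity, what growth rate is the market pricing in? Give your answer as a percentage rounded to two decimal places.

P = D₀(1+g)/(r−g) ⇒ P(r−g) = D₀(1+g) ⇒ g(P+D₀) = P·r − D₀
g = (P·r − D₀)/(P + D₀) = (55,692.12×0.123 − 5,810.00) / (55,692.12 + 5,810.00) = 0.016912

1.69%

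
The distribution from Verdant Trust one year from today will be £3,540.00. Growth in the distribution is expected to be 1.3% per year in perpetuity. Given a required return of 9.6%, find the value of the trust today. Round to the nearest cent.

£42650.60

Growing perpetuity: P = D₁ / (r − g) = £3,540.0000 / (0.096 − 0.013) = £42,650.60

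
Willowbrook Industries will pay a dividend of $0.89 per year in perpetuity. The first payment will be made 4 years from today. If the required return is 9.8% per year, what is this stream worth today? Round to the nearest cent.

Value at end of year 3: C / r = $0.89 / 0.098 = $9.0816
Discount to today: PV = $9.0816 / (1 + 0.098)^3 = $9.0816 / 1.323753 = $6.86

$6.86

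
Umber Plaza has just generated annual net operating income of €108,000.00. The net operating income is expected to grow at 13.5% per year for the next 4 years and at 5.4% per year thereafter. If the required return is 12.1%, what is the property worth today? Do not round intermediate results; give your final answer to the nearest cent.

€2231119.25

D_1 = 122580.00000
D_2 = 139128.30000
D_3 = 157910.62050
D_4 = 179228.55427
Terminal value at year 4: TV = D_4×(1+g_2)/(r−g_2) = 188906.89620/0.067 = 2819505.91340
P_0 = D_1/(1+r)^1 + D_2/(1+r)^2 + D_3/(1+r)^3 + D_4/(1+r)^4 + TV/(1+r)^4
    = 109348.79572 + 110714.43634 + 112097.13225 + 113497.09643 + 1785461.78566 = 2231119.24640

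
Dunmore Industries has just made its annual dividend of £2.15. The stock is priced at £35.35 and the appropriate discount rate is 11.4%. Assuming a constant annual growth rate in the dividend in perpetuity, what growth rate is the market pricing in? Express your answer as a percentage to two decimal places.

5.01%

P = D₀(1+g)/(r−g) ⇒ P(r−g) = D₀(1+g) ⇒ g(P+D₀) = P·r − D₀
g = (P·r − D₀)/(P + D₀) = (£35.35×0.114 − £2.15) / (£35.35 + £2.15) = 0.050131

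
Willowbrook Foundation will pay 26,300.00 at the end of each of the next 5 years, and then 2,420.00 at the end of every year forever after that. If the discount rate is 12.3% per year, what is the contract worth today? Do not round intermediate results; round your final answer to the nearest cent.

105120.92

PV of 5-year annuity: 26,300.00 × [1 − (1+0.123)^−5] / 0.123 = 94105.23244
Perpetuity value at year 5: 2,420.00 / 0.123 = 19674.79675
PV of perpetuity: 19674.79675 / (1+0.123)^5 = 11015.68410
Total PV = 94105.23244 + 11015.68410 = 105120.91655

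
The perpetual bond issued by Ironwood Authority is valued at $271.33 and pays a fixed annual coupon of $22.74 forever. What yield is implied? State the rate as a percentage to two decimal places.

P = C/r ⇒ r = C/P = $22.74/$271.33 = 0.083809

8.38%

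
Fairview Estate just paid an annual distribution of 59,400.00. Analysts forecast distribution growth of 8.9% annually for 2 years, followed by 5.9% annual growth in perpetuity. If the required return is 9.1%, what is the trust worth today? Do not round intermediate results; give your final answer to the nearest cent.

2077041.66

D_1 = 64686.60000
D_2 = 70443.70740
Terminal value at year 2: TV = D_2×(1+g_2)/(r−g_2) = 74599.88614/0.032 = 2331246.44177
P_0 = D_1/(1+r)^1 + D_2/(1+r)^2 + TV/(1+r)^2
    = 59291.10907 + 59182.41777 + 1958568.13792 = 2077041.66476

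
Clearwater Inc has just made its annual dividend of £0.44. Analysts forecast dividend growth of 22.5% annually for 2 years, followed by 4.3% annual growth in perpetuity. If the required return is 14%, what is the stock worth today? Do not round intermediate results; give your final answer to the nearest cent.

D_1 = 0.53900
D_2 = 0.66027
Terminal value at year 2: TV = D_2×(1+g_2)/(r−g_2) = 0.68867/0.097 = 7.09966
P_0 = D_1/(1+r)^1 + D_2/(1+r)^2 + TV/(1+r)^2
    = 0.47281 + 0.50806 + 5.46296 = 6.44382

£6.44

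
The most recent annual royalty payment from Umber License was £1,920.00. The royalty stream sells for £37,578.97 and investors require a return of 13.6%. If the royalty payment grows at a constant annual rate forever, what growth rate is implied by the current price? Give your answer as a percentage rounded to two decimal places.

8.08%

P = D₀(1+g)/(r−g) ⇒ P(r−g) = D₀(1+g) ⇒ g(P+D₀) = P·r − D₀
g = (P·r − D₀)/(P + D₀) = (£37,578.97×0.136 − £1,920.00) / (£37,578.97 + £1,920.00) = 0.080780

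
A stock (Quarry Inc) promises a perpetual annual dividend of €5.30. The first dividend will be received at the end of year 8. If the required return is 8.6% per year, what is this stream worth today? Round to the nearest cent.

€34.59

Value at end of year 7: C / r = €5.30 / 0.086 = €61.6279
Discount to today: PV = €61.6279 / (1 + 0.086)^7 = €61.6279 / 1.781594 = €34.59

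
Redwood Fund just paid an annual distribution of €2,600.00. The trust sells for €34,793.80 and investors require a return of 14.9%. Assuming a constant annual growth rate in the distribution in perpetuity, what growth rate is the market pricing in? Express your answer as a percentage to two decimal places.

P = D₀(1+g)/(r−g) ⇒ P(r−g) = D₀(1+g) ⇒ g(P+D₀) = P·r − D₀
g = (P·r − D₀)/(P + D₀) = (€34,793.80×0.149 − €2,600.00) / (€34,793.80 + €2,600.00) = 0.069110

6.91%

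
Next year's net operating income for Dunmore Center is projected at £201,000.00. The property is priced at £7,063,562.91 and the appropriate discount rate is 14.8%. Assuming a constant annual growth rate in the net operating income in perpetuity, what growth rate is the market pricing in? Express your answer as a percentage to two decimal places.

P = D₁/(r−g) ⇒ g = r − D₁/P = 0.148 − £201,000.00/£7,063,562.91 = 0.119544

11.95%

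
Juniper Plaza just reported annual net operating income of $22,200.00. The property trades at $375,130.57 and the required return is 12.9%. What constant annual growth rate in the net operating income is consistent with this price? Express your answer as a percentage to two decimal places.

6.59%

P = D₀(1+g)/(r−g) ⇒ P(r−g) = D₀(1+g) ⇒ g(P+D₀) = P·r − D₀
g = (P·r − D₀)/(P + D₀) = ($375,130.57×0.129 − $22,200.00) / ($375,130.57 + $22,200.00) = 0.065920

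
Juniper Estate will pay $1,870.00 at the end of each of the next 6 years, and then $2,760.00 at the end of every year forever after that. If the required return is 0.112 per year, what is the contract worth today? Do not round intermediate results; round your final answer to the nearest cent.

$20899.27

PV of 6-year annuity: $1,870.00 × [1 − (1+0.112)^−6] / 0.112 = 7865.73407
Perpetuity value at year 6: $2,760.00 / 0.112 = 24642.85714
PV of perpetuity: 24642.85714 / (1+0.112)^6 = 13033.53840
Total PV = 7865.73407 + 13033.53840 = 20899.27248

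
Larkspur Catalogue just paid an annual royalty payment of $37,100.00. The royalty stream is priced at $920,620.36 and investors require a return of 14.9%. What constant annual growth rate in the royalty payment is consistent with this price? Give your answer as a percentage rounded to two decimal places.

10.45%

P = D₀(1+g)/(r−g) ⇒ P(r−g) = D₀(1+g) ⇒ g(P+D₀) = P·r − D₀
g = (P·r − D₀)/(P + D₀) = ($920,620.36×0.149 − $37,100.00) / ($920,620.36 + $37,100.00) = 0.104490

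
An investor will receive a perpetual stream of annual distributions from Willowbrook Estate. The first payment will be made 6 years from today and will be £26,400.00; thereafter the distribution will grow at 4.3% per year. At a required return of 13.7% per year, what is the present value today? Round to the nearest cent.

£147799.77

Value at end of year 5: C₁ / (r − g) = £26,400.00 / (0.137 − 0.043) = £280,851.0638
Discount to today: PV = £280,851.0638 / (1 + 0.137)^5 = £280,851.0638 / 1.900213 = £147,799.77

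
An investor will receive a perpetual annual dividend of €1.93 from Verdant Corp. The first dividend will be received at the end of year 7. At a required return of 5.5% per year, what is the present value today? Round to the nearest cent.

€25.45

Value at end of year 6: C / r = €1.93 / 0.055 = €35.0909
Discount to today: PV = €35.0909 / (1 + 0.055)^6 = €35.0909 / 1.378843 = €25.45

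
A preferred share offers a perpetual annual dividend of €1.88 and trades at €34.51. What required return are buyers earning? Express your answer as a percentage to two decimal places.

P = C/r ⇒ r = C/P = €1.88/€34.51 = 0.054477

5.45%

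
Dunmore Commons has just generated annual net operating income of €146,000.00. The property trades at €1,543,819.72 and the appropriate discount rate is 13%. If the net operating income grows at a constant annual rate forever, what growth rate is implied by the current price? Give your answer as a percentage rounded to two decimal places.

3.24%

P = D₀(1+g)/(r−g) ⇒ P(r−g) = D₀(1+g) ⇒ g(P+D₀) = P·r − D₀
g = (P·r − D₀)/(P + D₀) = (€1,543,819.72×0.13 − €146,000.00) / (€1,543,819.72 + €146,000.00) = 0.032368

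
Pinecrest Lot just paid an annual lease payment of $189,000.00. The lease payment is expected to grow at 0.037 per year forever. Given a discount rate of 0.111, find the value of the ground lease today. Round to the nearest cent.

D₁ = D₀ × (1 + g) = $189,000.00 × 1.037 = $195,993.0000
Growing perpetuity: P = D₁ / (r − g) = $195,993.0000 / (0.111 − 0.037) = $2,648,554.05

$2648554.05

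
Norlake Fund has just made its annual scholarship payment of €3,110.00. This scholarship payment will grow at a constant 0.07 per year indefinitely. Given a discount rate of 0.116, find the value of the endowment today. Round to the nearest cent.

D₁ = D₀ × (1 + g) = €3,110.00 × 1.07 = €3,327.7000
Growing perpetuity: P = D₁ / (r − g) = €3,327.7000 / (0.116 − 0.07) = €72,341.30

€72341.30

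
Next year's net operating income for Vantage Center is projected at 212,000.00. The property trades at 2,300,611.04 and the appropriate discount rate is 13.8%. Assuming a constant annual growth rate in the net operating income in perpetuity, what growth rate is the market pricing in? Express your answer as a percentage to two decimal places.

4.59%

P = D₁/(r−g) ⇒ g = r − D₁/P = 0.138 − 212,000.00/2,300,611.04 = 0.045851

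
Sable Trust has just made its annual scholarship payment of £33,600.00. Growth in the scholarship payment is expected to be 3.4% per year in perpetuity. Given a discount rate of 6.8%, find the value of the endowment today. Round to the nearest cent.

D₁ = D₀ × (1 + g) = £33,600.00 × 1.034 = £34,742.4000
Growing perpetuity: P = D₁ / (r − g) = £34,742.4000 / (0.068 − 0.034) = £1,021,835.29

£1021835.29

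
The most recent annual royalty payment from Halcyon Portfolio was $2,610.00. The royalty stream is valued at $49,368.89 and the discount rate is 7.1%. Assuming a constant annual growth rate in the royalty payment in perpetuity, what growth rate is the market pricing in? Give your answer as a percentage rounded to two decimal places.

1.72%

P = D₀(1+g)/(r−g) ⇒ P(r−g) = D₀(1+g) ⇒ g(P+D₀) = P·r − D₀
g = (P·r − D₀)/(P + D₀) = ($49,368.89×0.071 − $2,610.00) / ($49,368.89 + $2,610.00) = 0.017222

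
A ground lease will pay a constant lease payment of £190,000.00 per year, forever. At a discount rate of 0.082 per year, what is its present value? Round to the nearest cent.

£2317073.17

Level perpetuity: PV = C / r = £190,000.00 / 0.082 = £2,317,073.17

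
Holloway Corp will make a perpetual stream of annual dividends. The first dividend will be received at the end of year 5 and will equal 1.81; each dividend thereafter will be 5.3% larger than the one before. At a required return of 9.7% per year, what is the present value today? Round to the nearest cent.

28.41

Value at end of year 4: C₁ / (r − g) = 1.81 / (0.097 − 0.053) = 41.1364
Discount to today: PV = 41.1364 / (1 + 0.097)^4 = 41.1364 / 1.448193 = 28.41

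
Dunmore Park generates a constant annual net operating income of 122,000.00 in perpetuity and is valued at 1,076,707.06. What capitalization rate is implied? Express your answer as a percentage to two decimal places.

11.33%

P = C/r ⇒ r = C/P = 122,000.00/1,076,707.06 = 0.113308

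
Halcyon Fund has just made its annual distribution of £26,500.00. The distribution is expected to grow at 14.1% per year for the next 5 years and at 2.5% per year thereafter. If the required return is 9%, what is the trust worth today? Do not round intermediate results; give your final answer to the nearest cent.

D_1 = 30236.50000
D_2 = 34499.84650
D_3 = 39364.32486
D_4 = 44914.69466
D_5 = 51247.66661
Terminal value at year 5: TV = D_5×(1+g_2)/(r−g_2) = 52528.85827/0.065 = 808136.28113
P_0 = D_1/(1+r)^1 + D_2/(1+r)^2 + D_3/(1+r)^3 + D_4/(1+r)^4 + D_5/(1+r)^5 + TV/(1+r)^5
    = 27739.90826 + 29037.83057 + 30396.48136 + 31818.70205 + 33307.46700 + 525233.13352 = 677533.52275

£677533.52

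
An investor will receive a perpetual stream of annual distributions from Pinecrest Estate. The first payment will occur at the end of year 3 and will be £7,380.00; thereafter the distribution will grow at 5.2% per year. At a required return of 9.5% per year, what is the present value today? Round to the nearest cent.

Value at end of year 2: C₁ / (r − g) = £7,380.00 / (0.095 − 0.052) = £171,627.9070
Discount to today: PV = £171,627.9070 / (1 + 0.095)^2 = £171,627.9070 / 1.199025 = £143,139.56

£143139.56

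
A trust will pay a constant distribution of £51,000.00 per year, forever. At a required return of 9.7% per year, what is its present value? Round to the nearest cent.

Level perpetuity: PV = C / r = £51,000.00 / 0.097 = £525,773.20

£525773.20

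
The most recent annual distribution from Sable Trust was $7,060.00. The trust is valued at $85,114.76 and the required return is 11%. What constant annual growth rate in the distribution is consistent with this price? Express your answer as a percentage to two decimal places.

P = D₀(1+g)/(r−g) ⇒ P(r−g) = D₀(1+g) ⇒ g(P+D₀) = P·r − D₀
g = (P·r − D₀)/(P + D₀) = ($85,114.76×0.11 − $7,060.00) / ($85,114.76 + $7,060.00) = 0.024981

2.50%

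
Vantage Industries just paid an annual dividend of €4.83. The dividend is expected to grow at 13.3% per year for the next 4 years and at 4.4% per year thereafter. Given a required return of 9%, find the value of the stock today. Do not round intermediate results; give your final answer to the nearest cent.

€149.27

D_1 = 5.47239
D_2 = 6.20022
D_3 = 7.02485
D_4 = 7.95915
Terminal value at year 4: TV = D_4×(1+g_2)/(r−g_2) = 8.30935/0.046 = 180.63813
P_0 = D_1/(1+r)^1 + D_2/(1+r)^2 + D_3/(1+r)^3 + D_4/(1+r)^4 + TV/(1+r)^4
    = 5.02054 + 5.21860 + 5.42447 + 5.63846 + 127.96861 = 149.27068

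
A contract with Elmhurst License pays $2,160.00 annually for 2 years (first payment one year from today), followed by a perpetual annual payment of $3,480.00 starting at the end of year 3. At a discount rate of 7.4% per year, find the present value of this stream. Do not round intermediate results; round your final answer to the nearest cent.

PV of 2-year annuity: $2,160.00 × [1 − (1+0.074)^−2] / 0.074 = 3883.77391
Perpetuity value at year 2: $3,480.00 / 0.074 = 47027.02703
PV of perpetuity: 47027.02703 / (1+0.074)^2 = 40769.83572
Total PV = 3883.77391 + 40769.83572 = 44653.60963

$44653.61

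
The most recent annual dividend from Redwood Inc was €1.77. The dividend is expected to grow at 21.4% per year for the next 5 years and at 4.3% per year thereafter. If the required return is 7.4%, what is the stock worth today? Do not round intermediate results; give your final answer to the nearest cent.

D_1 = 2.14878
D_2 = 2.60862
D_3 = 3.16686
D_4 = 3.84457
D_5 = 4.66731
Terminal value at year 5: TV = D_5×(1+g_2)/(r−g_2) = 4.86800/0.031 = 157.03242
P_0 = D_1/(1+r)^1 + D_2/(1+r)^2 + D_3/(1+r)^3 + D_4/(1+r)^4 + D_5/(1+r)^5 + TV/(1+r)^5
    = 2.00073 + 2.26153 + 2.55633 + 2.88955 + 3.26622 + 109.89246 = 122.86682

€122.87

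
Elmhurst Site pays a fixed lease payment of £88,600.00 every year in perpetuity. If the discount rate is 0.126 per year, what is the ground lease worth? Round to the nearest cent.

Level perpetuity: PV = C / r = £88,600.00 / 0.126 = £703,174.60

£703174.60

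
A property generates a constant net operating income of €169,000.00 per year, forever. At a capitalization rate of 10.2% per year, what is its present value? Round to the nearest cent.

€1656862.75

Level perpetuity: PV = C / r = €169,000.00 / 0.102 = €1,656,862.75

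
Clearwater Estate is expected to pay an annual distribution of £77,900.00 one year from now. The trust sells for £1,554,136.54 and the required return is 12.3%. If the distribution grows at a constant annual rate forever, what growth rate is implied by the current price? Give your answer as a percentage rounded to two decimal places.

7.29%

P = D₁/(r−g) ⇒ g = r − D₁/P = 0.123 − £77,900.00/£1,554,136.54 = 0.072876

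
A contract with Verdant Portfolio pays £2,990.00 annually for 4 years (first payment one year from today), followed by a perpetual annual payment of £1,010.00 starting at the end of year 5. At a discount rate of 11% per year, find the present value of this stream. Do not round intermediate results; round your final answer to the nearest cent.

£15324.66

PV of 4-year annuity: £2,990.00 × [1 − (1+0.11)^−4] / 0.11 = 9276.31261
Perpetuity value at year 4: £1,010.00 / 0.11 = 9181.81818
PV of perpetuity: 9181.81818 / (1+0.11)^4 = 6048.34804
Total PV = 9276.31261 + 6048.34804 = 15324.66065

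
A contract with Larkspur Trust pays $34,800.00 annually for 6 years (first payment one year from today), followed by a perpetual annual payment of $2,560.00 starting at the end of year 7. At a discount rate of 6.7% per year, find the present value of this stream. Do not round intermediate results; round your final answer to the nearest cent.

$193315.81

PV of 6-year annuity: $34,800.00 × [1 − (1+0.067)^−6] / 0.067 = 167423.03553
Perpetuity value at year 6: $2,560.00 / 0.067 = 38208.95522
PV of perpetuity: 38208.95522 / (1+0.067)^6 = 25892.77790
Total PV = 167423.03553 + 25892.77790 = 193315.81343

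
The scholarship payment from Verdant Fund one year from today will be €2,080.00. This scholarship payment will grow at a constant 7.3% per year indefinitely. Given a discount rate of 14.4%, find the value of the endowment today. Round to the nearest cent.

€29295.77

Growing perpetuity: P = D₁ / (r − g) = €2,080.0000 / (0.144 − 0.073) = €29,295.77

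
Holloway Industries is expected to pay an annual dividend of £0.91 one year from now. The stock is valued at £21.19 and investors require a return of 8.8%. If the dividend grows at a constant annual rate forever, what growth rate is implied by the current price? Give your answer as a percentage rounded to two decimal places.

4.51%

P = D₁/(r−g) ⇒ g = r − D₁/P = 0.088 − £0.91/£21.19 = 0.045055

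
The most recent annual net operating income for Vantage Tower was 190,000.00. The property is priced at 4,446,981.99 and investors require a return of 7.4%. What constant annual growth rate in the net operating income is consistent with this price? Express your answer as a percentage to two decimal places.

3.00%

P = D₀(1+g)/(r−g) ⇒ P(r−g) = D₀(1+g) ⇒ g(P+D₀) = P·r − D₀
g = (P·r − D₀)/(P + D₀) = (4,446,981.99×0.074 − 190,000.00) / (4,446,981.99 + 190,000.00) = 0.029993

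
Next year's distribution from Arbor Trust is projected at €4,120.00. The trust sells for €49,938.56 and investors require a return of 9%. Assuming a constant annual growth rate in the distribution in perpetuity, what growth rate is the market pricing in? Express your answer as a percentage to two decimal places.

0.75%

P = D₁/(r−g) ⇒ g = r − D₁/P = 0.09 − €4,120.00/€49,938.56 = 0.007499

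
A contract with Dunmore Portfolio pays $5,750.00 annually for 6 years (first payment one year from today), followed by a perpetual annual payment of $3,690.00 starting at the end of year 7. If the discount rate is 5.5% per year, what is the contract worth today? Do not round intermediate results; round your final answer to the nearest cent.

$77381.70

PV of 6-year annuity: $5,750.00 × [1 − (1+0.055)^−6] / 0.055 = 28724.29927
Perpetuity value at year 6: $3,690.00 / 0.055 = 67090.90909
PV of perpetuity: 67090.90909 / (1+0.055)^6 = 48657.40225
Total PV = 28724.29927 + 48657.40225 = 77381.70153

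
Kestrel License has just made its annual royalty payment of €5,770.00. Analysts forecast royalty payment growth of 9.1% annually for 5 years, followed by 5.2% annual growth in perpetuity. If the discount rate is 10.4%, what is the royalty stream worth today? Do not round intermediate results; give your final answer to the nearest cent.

€137865.42

D_1 = 6295.07000
D_2 = 6867.92137
D_3 = 7492.90221
D_4 = 8174.75632
D_5 = 8918.65914
Terminal value at year 5: TV = D_5×(1+g_2)/(r−g_2) = 9382.42942/0.052 = 180431.33493
P_0 = D_1/(1+r)^1 + D_2/(1+r)^2 + D_3/(1+r)^3 + D_4/(1+r)^4 + D_5/(1+r)^5 + TV/(1+r)^5
    = 5702.05616 + 5634.91238 + 5568.55925 + 5502.98744 + 5438.18777 + 110018.72188 = 137865.42489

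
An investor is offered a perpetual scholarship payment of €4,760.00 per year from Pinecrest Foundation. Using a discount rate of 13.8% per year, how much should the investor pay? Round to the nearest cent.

€34492.75

Level perpetuity: PV = C / r = €4,760.00 / 0.138 = €34,492.75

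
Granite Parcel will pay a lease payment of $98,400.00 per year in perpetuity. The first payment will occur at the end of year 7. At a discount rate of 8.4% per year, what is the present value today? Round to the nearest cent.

$722004.86

Value at end of year 6: C / r = $98,400.00 / 0.084 = $1,171,428.5714
Discount to today: PV = $1,171,428.5714 / (1 + 0.084)^6 = $1,171,428.5714 / 1.622466 = $722,004.86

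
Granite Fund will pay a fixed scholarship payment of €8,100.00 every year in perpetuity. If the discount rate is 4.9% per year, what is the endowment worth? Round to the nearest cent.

€165306.12

Level perpetuity: PV = C / r = €8,100.00 / 0.049 = €165,306.12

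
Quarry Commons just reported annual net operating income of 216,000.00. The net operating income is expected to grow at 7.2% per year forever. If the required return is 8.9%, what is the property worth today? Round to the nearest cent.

D₁ = D₀ × (1 + g) = 216,000.00 × 1.072 = 231,552.0000
Growing perpetuity: P = D₁ / (r − g) = 231,552.0000 / (0.089 − 0.072) = 13,620,705.88

13620705.88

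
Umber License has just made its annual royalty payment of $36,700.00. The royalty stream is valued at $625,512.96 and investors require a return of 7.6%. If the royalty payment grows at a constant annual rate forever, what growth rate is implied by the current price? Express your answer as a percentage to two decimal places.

1.64%

P = D₀(1+g)/(r−g) ⇒ P(r−g) = D₀(1+g) ⇒ g(P+D₀) = P·r − D₀
g = (P·r − D₀)/(P + D₀) = ($625,512.96×0.076 − $36,700.00) / ($625,512.96 + $36,700.00) = 0.016368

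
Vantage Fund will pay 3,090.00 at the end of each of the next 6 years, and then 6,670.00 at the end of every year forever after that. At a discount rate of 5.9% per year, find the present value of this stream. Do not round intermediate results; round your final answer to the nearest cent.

PV of 6-year annuity: 3,090.00 × [1 − (1+0.059)^−6] / 0.059 = 15242.38908
Perpetuity value at year 6: 6,670.00 / 0.059 = 113050.84746
PV of perpetuity: 113050.84746 / (1+0.059)^6 = 80148.99142
Total PV = 15242.38908 + 80148.99142 = 95391.38050

95391.38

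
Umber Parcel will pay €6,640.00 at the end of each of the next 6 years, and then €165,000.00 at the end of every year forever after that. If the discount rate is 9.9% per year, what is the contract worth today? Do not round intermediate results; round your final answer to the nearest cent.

€974941.71

PV of 6-year annuity: €6,640.00 × [1 − (1+0.099)^−6] / 0.099 = 29003.87553
Perpetuity value at year 6: €165,000.00 / 0.099 = 1666666.66667
PV of perpetuity: 1666666.66667 / (1+0.099)^6 = 945937.83203
Total PV = 29003.87553 + 945937.83203 = 974941.70755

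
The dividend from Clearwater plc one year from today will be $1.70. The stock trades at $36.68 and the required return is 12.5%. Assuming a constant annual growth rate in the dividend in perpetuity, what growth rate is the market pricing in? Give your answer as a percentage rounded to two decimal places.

7.87%

P = D₁/(r−g) ⇒ g = r − D₁/P = 0.125 − $1.70/$36.68 = 0.078653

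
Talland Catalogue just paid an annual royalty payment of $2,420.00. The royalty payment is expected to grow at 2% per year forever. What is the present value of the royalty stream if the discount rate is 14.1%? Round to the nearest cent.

$20400.00

D₁ = D₀ × (1 + g) = $2,420.00 × 1.02 = $2,468.4000
Growing perpetuity: P = D₁ / (r − g) = $2,468.4000 / (0.141 − 0.02) = $20,400.00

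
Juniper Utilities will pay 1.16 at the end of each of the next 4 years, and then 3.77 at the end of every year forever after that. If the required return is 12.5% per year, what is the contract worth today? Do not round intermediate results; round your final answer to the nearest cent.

22.32

PV of 4-year annuity: 1.16 × [1 − (1+0.125)^−4] / 0.125 = 3.48654
Perpetuity value at year 4: 3.77 / 0.125 = 30.16000
PV of perpetuity: 30.16000 / (1+0.125)^4 = 18.82874
Total PV = 3.48654 + 18.82874 = 22.31528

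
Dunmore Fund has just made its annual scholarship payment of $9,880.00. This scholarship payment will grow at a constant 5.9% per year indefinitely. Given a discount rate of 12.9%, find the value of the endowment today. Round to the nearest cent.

D₁ = D₀ × (1 + g) = $9,880.00 × 1.059 = $10,462.9200
Growing perpetuity: P = D₁ / (r − g) = $10,462.9200 / (0.129 − 0.059) = $149,470.29

$149470.29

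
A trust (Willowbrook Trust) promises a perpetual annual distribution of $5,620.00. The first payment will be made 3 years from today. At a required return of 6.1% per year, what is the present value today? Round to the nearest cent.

Value at end of year 2: C / r = $5,620.00 / 0.061 = $92,131.1475
Discount to today: PV = $92,131.1475 / (1 + 0.061)^2 = $92,131.1475 / 1.125721 = $81,841.90

$81841.90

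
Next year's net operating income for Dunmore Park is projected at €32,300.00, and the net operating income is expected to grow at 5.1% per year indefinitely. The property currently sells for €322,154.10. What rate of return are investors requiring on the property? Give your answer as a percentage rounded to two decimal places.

15.13%

P = D₁/(r − g) ⇒ r = D₁/P + g = €32,300.0000/€322,154.10 + 0.051 = 0.100263 + 0.051 = 0.151263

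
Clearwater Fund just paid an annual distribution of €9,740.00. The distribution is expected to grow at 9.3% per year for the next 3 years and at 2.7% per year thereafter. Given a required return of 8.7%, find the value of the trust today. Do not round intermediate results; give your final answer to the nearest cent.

D_1 = 10645.82000
D_2 = 11635.88126
D_3 = 12718.01822
Terminal value at year 3: TV = D_3×(1+g_2)/(r−g_2) = 13061.40471/0.06 = 217690.07848
P_0 = D_1/(1+r)^1 + D_2/(1+r)^2 + D_3/(1+r)^3 + TV/(1+r)^3
    = 9793.76265 + 9847.82206 + 9902.17986 + 169492.31194 = 199036.07651

€199036.08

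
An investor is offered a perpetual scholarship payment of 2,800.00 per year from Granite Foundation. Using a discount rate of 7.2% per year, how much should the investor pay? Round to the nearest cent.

38888.89

Level perpetuity: PV = C / r = 2,800.00 / 0.072 = 38,888.89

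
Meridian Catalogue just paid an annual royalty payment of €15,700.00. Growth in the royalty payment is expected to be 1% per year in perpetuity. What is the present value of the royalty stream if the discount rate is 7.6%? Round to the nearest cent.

€240257.58

D₁ = D₀ × (1 + g) = €15,700.00 × 1.01 = €15,857.0000
Growing perpetuity: P = D₁ / (r − g) = €15,857.0000 / (0.076 − 0.01) = €240,257.58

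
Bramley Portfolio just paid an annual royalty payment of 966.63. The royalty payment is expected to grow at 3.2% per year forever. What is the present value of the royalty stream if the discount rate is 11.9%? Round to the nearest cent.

11466.23

D₁ = D₀ × (1 + g) = 966.63 × 1.032 = 997.5622
Growing perpetuity: P = D₁ / (r − g) = 997.5622 / (0.119 − 0.032) = 11,466.23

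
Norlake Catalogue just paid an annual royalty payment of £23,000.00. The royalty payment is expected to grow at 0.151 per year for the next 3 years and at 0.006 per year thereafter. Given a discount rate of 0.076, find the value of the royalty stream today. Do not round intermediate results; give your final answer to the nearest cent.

D_1 = 26473.00000
D_2 = 30470.42300
D_3 = 35071.45687
Terminal value at year 3: TV = D_3×(1+g_2)/(r−g_2) = 35281.88561/0.07 = 504026.93735
P_0 = D_1/(1+r)^1 + D_2/(1+r)^2 + D_3/(1+r)^3 + TV/(1+r)^3
    = 24603.15985 + 26318.06412 + 28152.50167 + 404591.66687 = 483665.39250

£483665.39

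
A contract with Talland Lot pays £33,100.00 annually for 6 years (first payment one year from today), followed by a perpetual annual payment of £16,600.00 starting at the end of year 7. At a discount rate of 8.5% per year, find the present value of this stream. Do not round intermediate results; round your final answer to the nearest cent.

PV of 6-year annuity: £33,100.00 × [1 − (1+0.085)^−6] / 0.085 = 150723.73531
Perpetuity value at year 6: £16,600.00 / 0.085 = 195294.11765
PV of perpetuity: 195294.11765 / (1+0.085)^6 = 119704.57063
Total PV = 150723.73531 + 119704.57063 = 270428.30594

£270428.31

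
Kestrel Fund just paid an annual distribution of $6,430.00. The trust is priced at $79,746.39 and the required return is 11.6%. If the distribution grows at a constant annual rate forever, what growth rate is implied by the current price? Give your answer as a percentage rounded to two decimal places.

3.27%

P = D₀(1+g)/(r−g) ⇒ P(r−g) = D₀(1+g) ⇒ g(P+D₀) = P·r − D₀
g = (P·r − D₀)/(P + D₀) = ($79,746.39×0.116 − $6,430.00) / ($79,746.39 + $6,430.00) = 0.032730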